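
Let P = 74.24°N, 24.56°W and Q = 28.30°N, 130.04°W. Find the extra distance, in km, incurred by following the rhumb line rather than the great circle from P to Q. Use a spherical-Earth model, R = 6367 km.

775 km

Great circle: cos σ = sin φ₁ sin φ₂ + cos φ₁ cos φ₂ cos Δλ,  σ = 1.1675 rad → d_gc = 7433.57 km
Rhumb line: Δψ = -1.4622, q = Δφ/Δψ = 0.5483, d_rh = R√(Δφ²+q²Δλ²) = 8208.11 km
Excess = 8208.11 − 7433.57 = 774.54 ≈ 775 km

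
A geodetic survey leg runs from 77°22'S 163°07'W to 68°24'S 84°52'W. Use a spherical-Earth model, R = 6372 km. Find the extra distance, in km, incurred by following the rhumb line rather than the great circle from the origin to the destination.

Great circle: cos σ = sin φ₁ sin φ₂ + cos φ₁ cos φ₂ cos Δλ,  σ = 0.3933 rad → d_gc = 2505.9 km
Rhumb line: Δψ = +0.5442, q = Δφ/Δψ = 0.2876, d_rh = R√(Δφ²+q²Δλ²) = 2693.8 km
Excess = 2693.8 − 2505.9 = 187.9 ≈ 188 km

188 km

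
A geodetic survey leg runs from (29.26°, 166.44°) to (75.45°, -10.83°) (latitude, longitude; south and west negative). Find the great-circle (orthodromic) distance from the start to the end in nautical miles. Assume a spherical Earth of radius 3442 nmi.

cos σ = sin φ₁ sin φ₂ + cos φ₁ cos φ₂ cos Δλ
      = sin(29.26°)sin(75.45°) + cos(29.26°)cos(75.45°)cos(-177.27°) = 0.2542
σ = 75.275° → d = Rσ = 3442·1.31380 = 4522 nmi

4522 nmi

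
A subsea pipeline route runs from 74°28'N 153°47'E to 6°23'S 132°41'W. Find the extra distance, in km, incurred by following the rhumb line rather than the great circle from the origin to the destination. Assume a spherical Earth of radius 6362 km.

321 km

Great circle: cos σ = sin φ₁ sin φ₂ + cos φ₁ cos φ₂ cos Δλ,  σ = 1.6025 rad → d_gc = 10195.0 km
Rhumb line: Δψ = -2.1039, q = Δφ/Δψ = 0.6707, d_rh = R√(Δφ²+q²Δλ²) = 10515.9 km
Excess = 10515.9 − 10195.0 = 320.9 ≈ 321 km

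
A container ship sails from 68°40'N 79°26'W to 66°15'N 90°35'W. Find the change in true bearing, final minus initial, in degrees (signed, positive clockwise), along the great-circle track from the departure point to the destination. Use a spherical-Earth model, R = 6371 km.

At departure: θ₁ = atan2(sin Δλ cos φ₂, cos φ₁ sin φ₂ − sin φ₁ cos φ₂ cos Δλ) = 245.75°
At arrival: θ₂ = atan2(sin Δλ cos φ₁, −cos φ₂ sin φ₁ + sin φ₂ cos φ₁ cos Δλ) = 235.44°
Δθ = θ₂ − θ₁ = -10.3°

-10.3°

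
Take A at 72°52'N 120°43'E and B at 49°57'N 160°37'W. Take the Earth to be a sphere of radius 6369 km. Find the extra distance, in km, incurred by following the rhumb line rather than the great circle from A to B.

Great circle: cos σ = sin φ₁ sin φ₂ + cos φ₁ cos φ₂ cos Δλ,  σ = 0.6939 rad → d_gc = 4419.4 km
Rhumb line: Δψ = -0.8835, q = Δφ/Δψ = 0.4527, d_rh = R√(Δφ²+q²Δλ²) = 4707.5 km
Excess = 4707.5 − 4419.4 = 288.1 ≈ 288 km

288 km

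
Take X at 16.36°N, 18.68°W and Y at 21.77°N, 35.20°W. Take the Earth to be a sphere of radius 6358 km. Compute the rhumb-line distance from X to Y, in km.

Rhumb course C = atan2(Δλ, Δψ) with Δψ = ln[tan(π/4+φ₂/2)/tan(π/4+φ₁/2)] = +0.0999, Δλ = -0.2883 → C = 289.12°
d = R·|Δφ| / |cos C| = 6358·0.09442 / 0.32753 = 1833 km

1833 km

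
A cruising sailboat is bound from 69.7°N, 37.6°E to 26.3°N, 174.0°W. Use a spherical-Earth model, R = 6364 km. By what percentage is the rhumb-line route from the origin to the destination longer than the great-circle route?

23.2%

Great circle: σ = 1.4196 rad → d_gc = Rσ = 9034.2 km
Rhumb: Δφ = -0.7575, Δλ = +2.5901, Δψ = -1.2442, q = Δφ/Δψ = 0.6088 → d_rh = R√(Δφ²+q²Δλ²) = 11133.0 km
Excess = (11133.0 − 9034.2) / 9034.2 = 2098.8 / 9034.2 = 23.23% ≈ 23.2%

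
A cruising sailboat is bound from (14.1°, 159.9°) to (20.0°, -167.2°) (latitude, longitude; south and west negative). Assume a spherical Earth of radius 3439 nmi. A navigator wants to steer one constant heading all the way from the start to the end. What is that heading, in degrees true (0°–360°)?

Δψ = ln[tan(π/4+φ₂/2)/tan(π/4+φ₁/2)] = +0.1078
Δλ = +0.5742 rad (taken the short way round)
course = atan2(Δλ, Δψ) = 79.37°

79.4°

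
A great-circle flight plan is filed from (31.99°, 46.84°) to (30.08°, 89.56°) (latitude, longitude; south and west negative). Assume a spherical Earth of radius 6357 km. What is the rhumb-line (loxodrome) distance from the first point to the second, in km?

4067 km

Δψ = ln[tan(π/4+φ₂/2)/tan(π/4+φ₁/2)] = -0.0389;  Δφ = -0.0333 rad,  Δλ = +0.7456 rad
q = Δφ/Δψ = 0.8568
d = R·√(Δφ² + q²Δλ²) = 6357·0.63969 = 4067 km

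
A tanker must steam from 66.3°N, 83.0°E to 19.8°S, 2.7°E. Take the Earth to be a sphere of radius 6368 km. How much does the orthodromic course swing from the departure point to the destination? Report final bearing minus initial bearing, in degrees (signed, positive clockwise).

At departure: θ₁ = atan2(sin Δλ cos φ₂, cos φ₁ sin φ₂ − sin φ₁ cos φ₂ cos Δλ) = 253.13°
At arrival: θ₂ = atan2(sin Δλ cos φ₁, −cos φ₂ sin φ₁ + sin φ₂ cos φ₁ cos Δλ) = 204.13°
Δθ = θ₂ − θ₁ = -49.0°

-49.0°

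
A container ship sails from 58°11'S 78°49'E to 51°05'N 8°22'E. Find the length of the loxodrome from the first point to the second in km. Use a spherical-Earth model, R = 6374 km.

13789 km

Δψ = ln[tan(π/4+φ₂/2)/tan(π/4+φ₁/2)] = +2.2957;  Δφ = +1.9071 rad,  Δλ = -1.2296 rad
q = Δφ/Δψ = 0.8307
d = R·√(Δφ² + q²Δλ²) = 6374·2.16339 = 13789 km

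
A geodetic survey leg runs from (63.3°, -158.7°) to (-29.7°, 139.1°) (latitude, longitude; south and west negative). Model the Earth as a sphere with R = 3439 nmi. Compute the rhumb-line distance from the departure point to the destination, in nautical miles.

Δψ = ln[tan(π/4+φ₂/2)/tan(π/4+φ₁/2)] = -1.9817;  Δφ = -1.6232 rad,  Δλ = -1.0856 rad
q = Δφ/Δψ = 0.8191
d = R·√(Δφ² + q²Δλ²) = 3439·1.85076 = 6365 nmi

6365 nmi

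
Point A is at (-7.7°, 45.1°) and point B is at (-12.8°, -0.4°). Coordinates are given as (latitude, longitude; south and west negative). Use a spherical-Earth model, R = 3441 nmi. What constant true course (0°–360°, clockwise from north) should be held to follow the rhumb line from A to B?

Δψ = ln[tan(π/4+φ₂/2)/tan(π/4+φ₁/2)] = -0.0905
Δλ = -0.7941 rad (taken the short way round)
course = atan2(Δλ, Δψ) = 263.50°

263.5°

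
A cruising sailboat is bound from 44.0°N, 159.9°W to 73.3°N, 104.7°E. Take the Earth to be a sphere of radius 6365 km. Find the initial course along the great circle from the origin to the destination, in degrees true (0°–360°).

338.0°

N = sin Δλ·cos φ₂ = -0.2861;  D = cos φ₁ sin φ₂ − sin φ₁ cos φ₂ cos Δλ = +0.7078
initial course = atan2(N, D) = 337.99°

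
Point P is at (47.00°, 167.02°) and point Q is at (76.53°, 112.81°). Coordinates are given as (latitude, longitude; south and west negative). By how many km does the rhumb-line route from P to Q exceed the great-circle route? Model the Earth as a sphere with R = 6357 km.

Great circle: cos σ = sin φ₁ sin φ₂ + cos φ₁ cos φ₂ cos Δλ,  σ = 0.6366 rad → d_gc = 4046.7 km
Rhumb line: Δψ = +1.2047, q = Δφ/Δψ = 0.4278, d_rh = R√(Δφ²+q²Δλ²) = 4166.1 km
Excess = 4166.1 − 4046.7 = 119.4 ≈ 119 km

119 km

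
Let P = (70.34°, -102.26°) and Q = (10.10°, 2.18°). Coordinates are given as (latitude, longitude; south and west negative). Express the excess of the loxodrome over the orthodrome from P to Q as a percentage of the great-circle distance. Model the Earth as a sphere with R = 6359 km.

8.0%

Great circle: σ = 1.4882 rad → d_gc = Rσ = 9463.2 km
Rhumb: Δφ = -1.0514, Δλ = +1.8228, Δψ = -1.5757, q = Δφ/Δψ = 0.6672 → d_rh = R√(Δφ²+q²Δλ²) = 10223.4 km
Excess = (10223.4 − 9463.2) / 9463.2 = 760.2 / 9463.2 = 8.03% ≈ 8.0%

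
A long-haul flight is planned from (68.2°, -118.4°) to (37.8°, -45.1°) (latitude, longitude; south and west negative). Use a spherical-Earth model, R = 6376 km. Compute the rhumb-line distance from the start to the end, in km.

5738 km

Rhumb course C = atan2(Δλ, Δψ) with Δψ = ln[tan(π/4+φ₂/2)/tan(π/4+φ₁/2)] = -0.9337, Δλ = +1.2793 → C = 126.12°
d = R·|Δφ| / |cos C| = 6376·0.53058 / 0.58954 = 5738 km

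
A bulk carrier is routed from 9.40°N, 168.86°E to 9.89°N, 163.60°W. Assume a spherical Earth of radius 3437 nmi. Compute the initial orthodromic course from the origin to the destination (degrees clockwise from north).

N = sin Δλ·cos φ₂ = +0.4555;  D = cos φ₁ sin φ₂ − sin φ₁ cos φ₂ cos Δλ = +0.0268
initial course = atan2(N, D) = 86.63°

86.6°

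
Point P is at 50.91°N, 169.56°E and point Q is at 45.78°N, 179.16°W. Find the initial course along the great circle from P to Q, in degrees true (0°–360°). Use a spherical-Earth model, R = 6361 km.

120.1°

θ = atan2( sin Δλ·cos φ₂ ,  cos φ₁ sin φ₂ − sin φ₁ cos φ₂ cos Δλ )
  = atan2(+0.1364, -0.0790) = 120.06°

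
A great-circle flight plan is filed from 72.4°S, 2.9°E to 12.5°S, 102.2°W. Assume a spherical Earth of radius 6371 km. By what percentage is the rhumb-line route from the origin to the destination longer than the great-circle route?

8.6%

Great circle: σ = 1.4410 rad → d_gc = Rσ = 9180.8 km
Rhumb: Δφ = +1.0455, Δλ = -1.8343, Δψ = +1.6457, q = Δφ/Δψ = 0.6353 → d_rh = R√(Δφ²+q²Δλ²) = 9974.1 km
Excess = (9974.1 − 9180.8) / 9180.8 = 793.3 / 9180.8 = 8.64% ≈ 8.6%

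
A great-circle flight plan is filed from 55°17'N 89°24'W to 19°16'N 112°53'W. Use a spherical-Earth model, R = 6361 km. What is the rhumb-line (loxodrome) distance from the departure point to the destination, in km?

Δψ = ln[tan(π/4+φ₂/2)/tan(π/4+φ₁/2)] = -0.8201;  Δφ = -0.6286 rad,  Δλ = -0.4099 rad
q = Δφ/Δψ = 0.7665
d = R·√(Δφ² + q²Δλ²) = 6361·0.70274 = 4470 km

4470 km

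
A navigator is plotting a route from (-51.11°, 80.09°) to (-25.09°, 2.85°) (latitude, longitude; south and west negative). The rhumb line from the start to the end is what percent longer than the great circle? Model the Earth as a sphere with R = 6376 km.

3.4%

Great circle: σ = 1.0977 rad → d_gc = Rσ = 6999.0 km
Rhumb: Δφ = +0.4541, Δλ = -1.3481, Δψ = +0.5886, q = Δφ/Δψ = 0.7716 → d_rh = R√(Δφ²+q²Δλ²) = 7236.7 km
Excess = (7236.7 − 6999.0) / 6999.0 = 237.7 / 6999.0 = 3.40% ≈ 3.4%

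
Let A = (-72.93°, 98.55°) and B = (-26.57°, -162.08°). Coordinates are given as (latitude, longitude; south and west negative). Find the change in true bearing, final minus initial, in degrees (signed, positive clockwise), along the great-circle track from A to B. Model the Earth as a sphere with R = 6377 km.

-88.8°

Initial bearing θ₁ = atan2(sin Δλ cos φ₂, cos φ₁ sin φ₂ − sin φ₁ cos φ₂ cos Δλ) = 107.04°
Final bearing θ₂ = (initial bearing from the destination back to the start) + 180° = 18.29°
Δθ = θ₂ − θ₁ = -88.8°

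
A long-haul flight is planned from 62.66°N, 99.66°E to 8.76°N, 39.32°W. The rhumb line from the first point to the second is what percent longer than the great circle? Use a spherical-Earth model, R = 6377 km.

Great circle: σ = 1.7795 rad → d_gc = Rσ = 11347.8 km
Rhumb: Δφ = -0.9407, Δλ = -2.4257, Δψ = -1.2603, q = Δφ/Δψ = 0.7464 → d_rh = R√(Δφ²+q²Δλ²) = 13011.6 km
Excess = (13011.6 − 11347.8) / 11347.8 = 1663.8 / 11347.8 = 14.66% ≈ 14.7%

14.7%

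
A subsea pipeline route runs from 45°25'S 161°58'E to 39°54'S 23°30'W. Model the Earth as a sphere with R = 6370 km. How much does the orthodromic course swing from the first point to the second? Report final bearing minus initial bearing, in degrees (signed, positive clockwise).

-171.9°

At departure: θ₁ = atan2(sin Δλ cos φ₂, cos φ₁ sin φ₂ − sin φ₁ cos φ₂ cos Δλ) = 175.80°
At arrival: θ₂ = atan2(sin Δλ cos φ₁, −cos φ₂ sin φ₁ + sin φ₂ cos φ₁ cos Δλ) = 3.85°
Δθ = θ₂ − θ₁ = -171.9°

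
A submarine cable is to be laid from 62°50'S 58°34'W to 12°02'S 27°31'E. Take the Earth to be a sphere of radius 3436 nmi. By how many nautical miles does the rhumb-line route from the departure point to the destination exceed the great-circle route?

Great circle: cos σ = sin φ₁ sin φ₂ + cos φ₁ cos φ₂ cos Δλ,  σ = 1.3531 rad → d_gc = 4649.2 nmi
Rhumb line: Δψ = +1.2088, q = Δφ/Δψ = 0.7335, d_rh = R√(Δφ²+q²Δλ²) = 4859.8 nmi
Excess = 4859.8 − 4649.2 = 210.6 ≈ 211 nmi

211 nmi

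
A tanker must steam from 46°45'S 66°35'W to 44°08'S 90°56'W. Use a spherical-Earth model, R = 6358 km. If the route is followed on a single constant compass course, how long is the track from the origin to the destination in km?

1917 km

Rhumb course C = atan2(Δλ, Δψ) with Δψ = ln[tan(π/4+φ₂/2)/tan(π/4+φ₁/2)] = +0.0651, Δλ = -0.4250 → C = 278.71°
d = R·|Δφ| / |cos C| = 6358·0.04567 / 0.15143 = 1917 km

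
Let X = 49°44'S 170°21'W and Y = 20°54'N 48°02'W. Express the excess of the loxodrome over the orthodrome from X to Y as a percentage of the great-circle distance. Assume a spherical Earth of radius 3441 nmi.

3.0%

Great circle: σ = 2.2081 rad → d_gc = Rσ = 7598.0 nmi
Rhumb: Δφ = +1.2328, Δλ = +2.1348, Δψ = +1.3766, q = Δφ/Δψ = 0.8955 → d_rh = R√(Δφ²+q²Δλ²) = 7827.6 nmi
Excess = (7827.6 − 7598.0) / 7598.0 = 229.6 / 7598.0 = 3.02% ≈ 3.0%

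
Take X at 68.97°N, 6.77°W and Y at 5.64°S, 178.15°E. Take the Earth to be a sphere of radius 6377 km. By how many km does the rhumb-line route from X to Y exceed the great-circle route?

Great circle: cos σ = sin φ₁ sin φ₂ + cos φ₁ cos φ₂ cos Δλ,  σ = 2.0348 rad → d_gc = 12975.9 km
Rhumb line: Δψ = -1.7827, q = Δφ/Δψ = 0.7305, d_rh = R√(Δφ²+q²Δλ²) = 16479.2 km
Excess = 16479.2 − 12975.9 = 3503.3 ≈ 3503 km

3503 km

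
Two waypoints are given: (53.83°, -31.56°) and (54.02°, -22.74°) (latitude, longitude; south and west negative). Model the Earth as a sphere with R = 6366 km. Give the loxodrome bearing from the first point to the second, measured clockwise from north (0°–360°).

87.9°

Meridional parts: M(φ₁)=+1.1191, M(φ₂)=+1.1248 → ΔM = +0.0056;  Δλ = +0.1539 rad
tan C = Δλ / ΔM = +27.3347 → C = 87.90°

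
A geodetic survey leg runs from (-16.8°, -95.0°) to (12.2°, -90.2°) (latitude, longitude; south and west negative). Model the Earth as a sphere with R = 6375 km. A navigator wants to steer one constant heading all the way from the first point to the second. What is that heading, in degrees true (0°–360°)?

9.3°

Δψ = ln[tan(π/4+φ₂/2)/tan(π/4+φ₁/2)] = +0.5121
Δλ = +0.0838 rad (taken the short way round)
course = atan2(Δλ, Δψ) = 9.29°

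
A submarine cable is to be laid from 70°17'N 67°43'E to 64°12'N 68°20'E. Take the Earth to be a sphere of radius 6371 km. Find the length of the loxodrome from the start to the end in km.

Rhumb course C = atan2(Δλ, Δψ) with Δψ = ln[tan(π/4+φ₂/2)/tan(π/4+φ₁/2)] = -0.2761, Δλ = +0.0108 → C = 177.77°
d = R·|Δφ| / |cos C| = 6371·0.10617 / 0.99924 = 677 km

677 km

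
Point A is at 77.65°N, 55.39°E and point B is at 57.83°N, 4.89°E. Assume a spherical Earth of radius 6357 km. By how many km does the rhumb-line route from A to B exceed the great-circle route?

Great circle: cos σ = sin φ₁ sin φ₂ + cos φ₁ cos φ₂ cos Δλ,  σ = 0.4526 rad → d_gc = 2877.1 km
Rhumb line: Δψ = -0.9803, q = Δφ/Δψ = 0.3529, d_rh = R√(Δφ²+q²Δλ²) = 2957.2 km
Excess = 2957.2 − 2877.1 = 80.1 ≈ 80 km

80 km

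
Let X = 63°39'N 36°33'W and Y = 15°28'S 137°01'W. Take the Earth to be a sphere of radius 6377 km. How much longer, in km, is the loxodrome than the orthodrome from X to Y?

Great circle: cos σ = sin φ₁ sin φ₂ + cos φ₁ cos φ₂ cos Δλ,  σ = 1.8930 rad → d_gc = 12071.8 km
Rhumb line: Δψ = -1.7253, q = Δφ/Δψ = 0.8003, d_rh = R√(Δφ²+q²Δλ²) = 12555.0 km
Excess = 12555.0 − 12071.8 = 483.2 ≈ 483 km

483 km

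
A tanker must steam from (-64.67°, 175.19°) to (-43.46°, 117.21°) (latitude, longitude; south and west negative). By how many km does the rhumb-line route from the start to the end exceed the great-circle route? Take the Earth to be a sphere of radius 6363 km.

Great circle: cos σ = sin φ₁ sin φ₂ + cos φ₁ cos φ₂ cos Δλ,  σ = 0.6659 rad → d_gc = 4237.0 km
Rhumb line: Δψ = +0.6490, q = Δφ/Δψ = 0.5703, d_rh = R√(Δφ²+q²Δλ²) = 4362.9 km
Excess = 4362.9 − 4237.0 = 125.9 ≈ 126 km

126 km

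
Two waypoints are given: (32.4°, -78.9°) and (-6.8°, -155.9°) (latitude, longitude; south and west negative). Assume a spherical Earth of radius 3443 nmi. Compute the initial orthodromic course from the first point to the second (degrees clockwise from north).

257.2°

θ = atan2( sin Δλ·cos φ₂ ,  cos φ₁ sin φ₂ − sin φ₁ cos φ₂ cos Δλ )
  = atan2(-0.9675, -0.2197) = 257.21°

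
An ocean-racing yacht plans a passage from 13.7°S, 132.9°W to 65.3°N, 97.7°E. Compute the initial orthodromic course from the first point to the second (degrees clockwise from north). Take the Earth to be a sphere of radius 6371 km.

N = sin Δλ·cos φ₂ = -0.3229;  D = cos φ₁ sin φ₂ − sin φ₁ cos φ₂ cos Δλ = +0.8198
initial course = atan2(N, D) = 338.50°

338.5°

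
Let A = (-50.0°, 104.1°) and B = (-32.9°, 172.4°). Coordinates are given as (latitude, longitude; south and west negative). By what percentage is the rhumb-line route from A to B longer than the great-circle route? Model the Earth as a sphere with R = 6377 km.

Great circle: σ = 0.9076 rad → d_gc = Rσ = 5787.7 km
Rhumb: Δφ = +0.2985, Δλ = +1.1921, Δψ = +0.4020, q = Δφ/Δψ = 0.7424 → d_rh = R√(Δφ²+q²Δλ²) = 5955.5 km
Excess = (5955.5 − 5787.7) / 5787.7 = 167.8 / 5787.7 = 2.90% ≈ 2.9%

2.9%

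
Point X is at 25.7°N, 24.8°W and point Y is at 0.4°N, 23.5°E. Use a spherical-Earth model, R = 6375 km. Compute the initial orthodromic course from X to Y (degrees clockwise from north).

θ = atan2( sin Δλ·cos φ₂ ,  cos φ₁ sin φ₂ − sin φ₁ cos φ₂ cos Δλ )
  = atan2(+0.7466, -0.2822) = 110.70°

110.7°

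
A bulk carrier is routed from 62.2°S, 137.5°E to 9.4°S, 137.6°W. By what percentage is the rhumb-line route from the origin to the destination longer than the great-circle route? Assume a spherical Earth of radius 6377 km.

Great circle: σ = 1.3843 rad → d_gc = Rσ = 8827.9 km
Rhumb: Δφ = +0.9215, Δλ = +1.4818, Δψ = +1.2316, q = Δφ/Δψ = 0.7482 → d_rh = R√(Δφ²+q²Δλ²) = 9193.6 km
Excess = (9193.6 − 8827.9) / 8827.9 = 365.7 / 8827.9 = 4.14% ≈ 4.1%

4.1%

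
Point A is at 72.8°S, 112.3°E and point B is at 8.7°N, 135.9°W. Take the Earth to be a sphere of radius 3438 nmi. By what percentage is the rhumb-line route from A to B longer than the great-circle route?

Great circle: σ = 1.8266 rad → d_gc = Rσ = 6279.9 nmi
Rhumb: Δφ = +1.4224, Δλ = +1.9513, Δψ = +2.0413, q = Δφ/Δψ = 0.6968 → d_rh = R√(Δφ²+q²Δλ²) = 6765.2 nmi
Excess = (6765.2 − 6279.9) / 6279.9 = 485.3 / 6279.9 = 7.73% ≈ 7.7%

7.7%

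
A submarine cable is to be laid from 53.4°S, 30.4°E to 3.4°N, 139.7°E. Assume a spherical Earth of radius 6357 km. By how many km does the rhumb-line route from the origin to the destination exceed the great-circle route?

530 km

Great circle: cos σ = sin φ₁ sin φ₂ + cos φ₁ cos φ₂ cos Δλ,  σ = 1.8176 rad → d_gc = 11554.6 km
Rhumb line: Δψ = +1.1659, q = Δφ/Δψ = 0.8503, d_rh = R√(Δφ²+q²Δλ²) = 12084.9 km
Excess = 12084.9 − 11554.6 = 530.3 ≈ 530 km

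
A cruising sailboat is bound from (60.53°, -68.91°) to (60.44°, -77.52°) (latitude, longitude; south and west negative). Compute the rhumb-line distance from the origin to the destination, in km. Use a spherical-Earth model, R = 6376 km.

Δψ = ln[tan(π/4+φ₂/2)/tan(π/4+φ₁/2)] = -0.0032;  Δφ = -0.0016 rad,  Δλ = -0.1503 rad
q = Δφ/Δψ = 0.4927
d = R·√(Δφ² + q²Δλ²) = 6376·0.07405 = 472 km

472 km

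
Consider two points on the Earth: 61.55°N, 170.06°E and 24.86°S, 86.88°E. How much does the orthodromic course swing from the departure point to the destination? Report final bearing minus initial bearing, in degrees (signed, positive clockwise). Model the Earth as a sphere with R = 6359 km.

At departure: θ₁ = atan2(sin Δλ cos φ₂, cos φ₁ sin φ₂ − sin φ₁ cos φ₂ cos Δλ) = 251.87°
At arrival: θ₂ = atan2(sin Δλ cos φ₁, −cos φ₂ sin φ₁ + sin φ₂ cos φ₁ cos Δλ) = 209.93°
Δθ = θ₂ − θ₁ = -41.9°

-41.9°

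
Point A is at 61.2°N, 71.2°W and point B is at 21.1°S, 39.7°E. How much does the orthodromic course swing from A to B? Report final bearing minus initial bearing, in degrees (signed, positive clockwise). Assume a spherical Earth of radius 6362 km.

+66.9°

At departure: θ₁ = atan2(sin Δλ cos φ₂, cos φ₁ sin φ₂ − sin φ₁ cos φ₂ cos Δλ) = 82.28°
At arrival: θ₂ = atan2(sin Δλ cos φ₁, −cos φ₂ sin φ₁ + sin φ₂ cos φ₁ cos Δλ) = 149.22°
Δθ = θ₂ − θ₁ = +66.9°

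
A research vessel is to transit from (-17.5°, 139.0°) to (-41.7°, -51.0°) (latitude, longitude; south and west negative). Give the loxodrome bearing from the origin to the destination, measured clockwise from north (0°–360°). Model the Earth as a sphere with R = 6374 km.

Meridional parts: M(φ₁)=-0.3103, M(φ₂)=-0.8021 → ΔM = -0.4918;  Δλ = +2.9671 rad
tan C = Δλ / ΔM = -6.0325 → C = 99.41°

99.4°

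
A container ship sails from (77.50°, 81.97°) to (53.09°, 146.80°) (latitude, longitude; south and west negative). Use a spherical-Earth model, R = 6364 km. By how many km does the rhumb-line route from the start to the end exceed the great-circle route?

167 km

Great circle: cos σ = sin φ₁ sin φ₂ + cos φ₁ cos φ₂ cos Δλ,  σ = 0.5810 rad → d_gc = 3697.5 km
Rhumb line: Δψ = -1.1142, q = Δφ/Δψ = 0.3824, d_rh = R√(Δφ²+q²Δλ²) = 3864.2 km
Excess = 3864.2 − 3697.5 = 166.7 ≈ 167 km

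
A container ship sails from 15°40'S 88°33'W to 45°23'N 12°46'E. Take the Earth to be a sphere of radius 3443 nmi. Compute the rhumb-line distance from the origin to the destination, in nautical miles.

Rhumb course C = atan2(Δλ, Δψ) with Δψ = ln[tan(π/4+φ₂/2)/tan(π/4+φ₁/2)] = +1.1678, Δλ = +1.7683 → C = 56.56°
d = R·|Δφ| / |cos C| = 3443·1.06552 / 0.55107 = 6657 nmi

6657 nmi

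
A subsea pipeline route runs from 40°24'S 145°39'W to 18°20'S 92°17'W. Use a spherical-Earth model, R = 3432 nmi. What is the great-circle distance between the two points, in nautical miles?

3029 nmi

Haversine: a = sin²(Δφ/2)+cos φ₁ cos φ₂ sin²(Δλ/2) = 0.18240;  σ = 2·atan2(√a,√(1−a))
σ = 50.565° → d = Rσ = 3432·0.88253 = 3029 nmi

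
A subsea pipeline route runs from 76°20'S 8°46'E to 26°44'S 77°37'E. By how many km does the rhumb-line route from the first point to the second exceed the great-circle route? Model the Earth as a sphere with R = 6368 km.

267 km

Great circle: cos σ = sin φ₁ sin φ₂ + cos φ₁ cos φ₂ cos Δλ,  σ = 1.0318 rad → d_gc = 6570.76 km
Rhumb line: Δψ = +1.6372, q = Δφ/Δψ = 0.5288, d_rh = R√(Δφ²+q²Δλ²) = 6838.25 km
Excess = 6838.25 − 6570.76 = 267.49 ≈ 267 km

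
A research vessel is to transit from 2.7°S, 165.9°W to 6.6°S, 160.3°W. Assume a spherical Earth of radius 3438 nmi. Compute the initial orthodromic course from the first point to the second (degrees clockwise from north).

N = sin Δλ·cos φ₂ = +0.0969;  D = cos φ₁ sin φ₂ − sin φ₁ cos φ₂ cos Δλ = -0.0682
initial course = atan2(N, D) = 125.14°

125.1°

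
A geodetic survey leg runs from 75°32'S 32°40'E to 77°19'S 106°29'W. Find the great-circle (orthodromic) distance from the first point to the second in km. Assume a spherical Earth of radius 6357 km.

Haversine: a = sin²(Δφ/2)+cos φ₁ cos φ₂ sin²(Δλ/2) = 0.04841;  σ = 2·atan2(√a,√(1−a))
σ = 25.421° → d = Rσ = 6357·0.44369 = 2821 km

2821 km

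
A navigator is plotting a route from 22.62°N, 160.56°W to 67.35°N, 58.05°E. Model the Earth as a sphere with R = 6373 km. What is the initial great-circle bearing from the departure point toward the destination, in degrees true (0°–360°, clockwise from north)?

θ = atan2( sin Δλ·cos φ₂ ,  cos φ₁ sin φ₂ − sin φ₁ cos φ₂ cos Δλ )
  = atan2(-0.2403, +0.9676) = 346.05°

346.1°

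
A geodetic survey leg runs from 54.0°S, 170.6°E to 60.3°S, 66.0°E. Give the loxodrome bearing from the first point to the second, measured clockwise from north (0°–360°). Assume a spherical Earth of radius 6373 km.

Meridional parts: M(φ₁)=-1.1242, M(φ₂)=-1.3275 → ΔM = -0.2033;  Δλ = -1.8256 rad
tan C = Δλ / ΔM = +8.9799 → C = 263.65°

263.6°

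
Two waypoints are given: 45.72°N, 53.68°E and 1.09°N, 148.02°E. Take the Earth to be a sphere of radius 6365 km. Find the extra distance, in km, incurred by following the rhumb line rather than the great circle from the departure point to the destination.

269 km

Great circle: cos σ = sin φ₁ sin φ₂ + cos φ₁ cos φ₂ cos Δλ,  σ = 1.6100 rad → d_gc = 10247.7 km
Rhumb line: Δψ = -0.8802, q = Δφ/Δψ = 0.8849, d_rh = R√(Δφ²+q²Δλ²) = 10516.3 km
Excess = 10516.3 − 10247.7 = 268.6 ≈ 269 km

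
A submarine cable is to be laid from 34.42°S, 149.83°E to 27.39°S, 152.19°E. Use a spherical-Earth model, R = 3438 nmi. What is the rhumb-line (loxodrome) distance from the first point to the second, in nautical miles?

439 nmi

Rhumb course C = atan2(Δλ, Δψ) with Δψ = ln[tan(π/4+φ₂/2)/tan(π/4+φ₁/2)] = +0.1432, Δλ = +0.0412 → C = 16.05°
d = R·|Δφ| / |cos C| = 3438·0.12270 / 0.96101 = 439 nmi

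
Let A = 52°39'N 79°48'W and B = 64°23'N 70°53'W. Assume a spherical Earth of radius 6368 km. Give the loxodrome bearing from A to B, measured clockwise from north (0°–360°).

Meridional parts: M(φ₁)=+1.0847, M(φ₂)=+1.4813 → ΔM = +0.3966;  Δλ = +0.1556 rad
tan C = Δλ / ΔM = +0.3924 → C = 21.43°

21.4°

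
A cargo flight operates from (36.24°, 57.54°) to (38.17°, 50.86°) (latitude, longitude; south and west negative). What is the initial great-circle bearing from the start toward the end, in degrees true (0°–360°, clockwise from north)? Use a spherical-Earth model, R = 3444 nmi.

291.9°

N = sin Δλ·cos φ₂ = -0.0915;  D = cos φ₁ sin φ₂ − sin φ₁ cos φ₂ cos Δλ = +0.0368
initial course = atan2(N, D) = 291.94°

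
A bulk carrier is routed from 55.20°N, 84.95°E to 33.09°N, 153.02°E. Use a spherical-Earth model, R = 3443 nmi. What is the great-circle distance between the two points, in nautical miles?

3075 nmi

Haversine: a = sin²(Δφ/2)+cos φ₁ cos φ₂ sin²(Δλ/2) = 0.18656;  σ = 2·atan2(√a,√(1−a))
σ = 51.179° → d = Rσ = 3443·0.89324 = 3075 nmi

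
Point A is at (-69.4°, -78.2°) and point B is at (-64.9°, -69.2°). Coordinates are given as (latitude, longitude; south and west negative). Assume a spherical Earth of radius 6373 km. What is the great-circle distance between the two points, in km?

Haversine: a = sin²(Δφ/2)+cos φ₁ cos φ₂ sin²(Δλ/2) = 0.00246;  σ = 2·atan2(√a,√(1−a))
σ = 5.686° → d = Rσ = 6373·0.09924 = 632 km

632 km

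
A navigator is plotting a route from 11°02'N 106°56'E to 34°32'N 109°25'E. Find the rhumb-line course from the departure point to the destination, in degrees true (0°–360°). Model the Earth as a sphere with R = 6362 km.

Meridional parts: M(φ₁)=+0.1938, M(φ₂)=+0.6429 → ΔM = +0.4492;  Δλ = +0.0433 rad
tan C = Δλ / ΔM = +0.0965 → C = 5.51°

5.5°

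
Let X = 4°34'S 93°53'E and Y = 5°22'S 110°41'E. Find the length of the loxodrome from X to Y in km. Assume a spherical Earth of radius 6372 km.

1863 km

Δψ = ln[tan(π/4+φ₂/2)/tan(π/4+φ₁/2)] = -0.0140;  Δφ = -0.0140 rad,  Δλ = +0.2932 rad
q = Δφ/Δψ = 0.9962
d = R·√(Δφ² + q²Δλ²) = 6372·0.29245 = 1863 km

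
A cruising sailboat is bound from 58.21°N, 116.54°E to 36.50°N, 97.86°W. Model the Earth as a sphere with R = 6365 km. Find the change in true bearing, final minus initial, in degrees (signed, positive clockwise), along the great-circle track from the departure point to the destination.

Initial bearing θ₁ = atan2(sin Δλ cos φ₂, cos φ₁ sin φ₂ − sin φ₁ cos φ₂ cos Δλ) = 27.37°
Final bearing θ₂ = (initial bearing from the destination back to the start) + 180° = 162.46°
Δθ = θ₂ − θ₁ = +135.1°

+135.1°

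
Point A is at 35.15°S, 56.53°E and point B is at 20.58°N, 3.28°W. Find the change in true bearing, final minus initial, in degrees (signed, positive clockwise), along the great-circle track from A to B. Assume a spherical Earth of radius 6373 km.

+9.4°

Initial bearing θ₁ = atan2(sin Δλ cos φ₂, cos φ₁ sin φ₂ − sin φ₁ cos φ₂ cos Δλ) = 304.61°
Final bearing θ₂ = (initial bearing from the destination back to the start) + 180° = 314.04°
Δθ = θ₂ − θ₁ = +9.4°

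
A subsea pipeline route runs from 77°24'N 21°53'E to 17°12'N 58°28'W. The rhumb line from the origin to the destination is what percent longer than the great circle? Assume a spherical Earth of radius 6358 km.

5.2%

Great circle: σ = 1.2414 rad → d_gc = Rσ = 7892.5 km
Rhumb: Δφ = -1.0507, Δλ = -1.4024, Δψ = -1.8988, q = Δφ/Δψ = 0.5533 → d_rh = R√(Δφ²+q²Δλ²) = 8304.7 km
Excess = (8304.7 − 7892.5) / 7892.5 = 412.2 / 7892.5 = 5.22% ≈ 5.2%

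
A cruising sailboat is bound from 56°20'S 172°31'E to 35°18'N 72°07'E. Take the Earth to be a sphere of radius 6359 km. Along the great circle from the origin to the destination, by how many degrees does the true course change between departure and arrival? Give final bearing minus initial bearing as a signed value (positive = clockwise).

Initial bearing θ₁ = atan2(sin Δλ cos φ₂, cos φ₁ sin φ₂ − sin φ₁ cos φ₂ cos Δλ) = 283.84°
Final bearing θ₂ = (initial bearing from the destination back to the start) + 180° = 318.74°
Δθ = θ₂ − θ₁ = +34.9°

+34.9°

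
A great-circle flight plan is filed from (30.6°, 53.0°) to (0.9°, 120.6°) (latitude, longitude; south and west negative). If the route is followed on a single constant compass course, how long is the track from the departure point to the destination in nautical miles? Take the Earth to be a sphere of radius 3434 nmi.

4240 nmi

Rhumb course C = atan2(Δλ, Δψ) with Δψ = ln[tan(π/4+φ₂/2)/tan(π/4+φ₁/2)] = -0.5457, Δλ = +1.1798 → C = 114.82°
d = R·|Δφ| / |cos C| = 3434·0.51836 / 0.41981 = 4240 nmi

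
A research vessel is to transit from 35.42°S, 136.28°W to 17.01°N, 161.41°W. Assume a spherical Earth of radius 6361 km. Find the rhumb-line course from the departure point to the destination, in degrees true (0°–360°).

Meridional parts: M(φ₁)=-0.6618, M(φ₂)=+0.3013 → ΔM = +0.9631;  Δλ = -0.4386 rad
tan C = Δλ / ΔM = -0.4554 → C = 335.52°

335.5°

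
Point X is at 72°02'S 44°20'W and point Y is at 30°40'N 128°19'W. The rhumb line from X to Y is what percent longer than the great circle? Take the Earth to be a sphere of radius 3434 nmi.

2.6%

Great circle: σ = 2.0458 rad → d_gc = Rσ = 7025.3 nmi
Rhumb: Δφ = +1.7925, Δλ = -1.4658, Δψ = +2.4074, q = Δφ/Δψ = 0.7446 → d_rh = R√(Δφ²+q²Δλ²) = 7206.5 nmi
Excess = (7206.5 − 7025.3) / 7025.3 = 181.2 / 7025.3 = 2.58% ≈ 2.6%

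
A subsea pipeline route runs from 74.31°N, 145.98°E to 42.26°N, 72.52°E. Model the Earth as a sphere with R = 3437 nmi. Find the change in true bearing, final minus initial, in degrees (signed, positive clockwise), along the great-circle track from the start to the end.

-66.9°

At departure: θ₁ = atan2(sin Δλ cos φ₂, cos φ₁ sin φ₂ − sin φ₁ cos φ₂ cos Δλ) = 268.31°
At arrival: θ₂ = atan2(sin Δλ cos φ₁, −cos φ₂ sin φ₁ + sin φ₂ cos φ₁ cos Δλ) = 201.42°
Δθ = θ₂ − θ₁ = -66.9°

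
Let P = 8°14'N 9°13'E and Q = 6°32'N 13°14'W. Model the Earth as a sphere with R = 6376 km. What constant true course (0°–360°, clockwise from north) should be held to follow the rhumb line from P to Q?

265.6°

Δψ = ln[tan(π/4+φ₂/2)/tan(π/4+φ₁/2)] = -0.0299
Δλ = -0.3918 rad (taken the short way round)
course = atan2(Δλ, Δψ) = 265.63°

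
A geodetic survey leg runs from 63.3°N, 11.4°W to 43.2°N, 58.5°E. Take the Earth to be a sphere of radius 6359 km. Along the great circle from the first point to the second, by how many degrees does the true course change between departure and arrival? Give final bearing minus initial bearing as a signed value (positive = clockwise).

+59.3°

Initial bearing θ₁ = atan2(sin Δλ cos φ₂, cos φ₁ sin φ₂ − sin φ₁ cos φ₂ cos Δλ) = 83.02°
Final bearing θ₂ = (initial bearing from the destination back to the start) + 180° = 142.28°
Δθ = θ₂ − θ₁ = +59.3°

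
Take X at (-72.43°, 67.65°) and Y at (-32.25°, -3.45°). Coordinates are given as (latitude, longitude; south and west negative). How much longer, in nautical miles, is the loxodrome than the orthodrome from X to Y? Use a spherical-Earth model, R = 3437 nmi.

143 nmi

Great circle: cos σ = sin φ₁ sin φ₂ + cos φ₁ cos φ₂ cos Δλ,  σ = 0.9380 rad → d_gc = 3223.8 nmi
Rhumb line: Δψ = +1.2721, q = Δφ/Δψ = 0.5513, d_rh = R√(Δφ²+q²Δλ²) = 3367.1 nmi
Excess = 3367.1 − 3223.8 = 143.3 ≈ 143 nmi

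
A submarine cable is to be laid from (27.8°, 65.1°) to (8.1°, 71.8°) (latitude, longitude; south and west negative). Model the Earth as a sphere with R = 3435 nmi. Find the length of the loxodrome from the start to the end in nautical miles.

Δψ = ln[tan(π/4+φ₂/2)/tan(π/4+φ₁/2)] = -0.3636;  Δφ = -0.3438 rad,  Δλ = +0.1169 rad
q = Δφ/Δψ = 0.9456
d = R·√(Δφ² + q²Δλ²) = 3435·0.36117 = 1241 nmi

1241 nmi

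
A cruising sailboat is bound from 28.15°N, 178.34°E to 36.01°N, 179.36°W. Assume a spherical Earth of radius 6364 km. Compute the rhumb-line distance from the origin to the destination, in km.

899 km

Rhumb course C = atan2(Δλ, Δψ) with Δψ = ln[tan(π/4+φ₂/2)/tan(π/4+φ₁/2)] = +0.1621, Δλ = +0.0401 → C = 13.91°
d = R·|Δφ| / |cos C| = 6364·0.13718 / 0.97069 = 899 km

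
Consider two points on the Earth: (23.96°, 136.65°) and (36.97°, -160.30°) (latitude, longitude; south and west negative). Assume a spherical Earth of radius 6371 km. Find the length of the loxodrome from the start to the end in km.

6192 km

Δψ = ln[tan(π/4+φ₂/2)/tan(π/4+φ₁/2)] = +0.2644;  Δφ = +0.2271 rad,  Δλ = +1.1004 rad
q = Δφ/Δψ = 0.8588
d = R·√(Δφ² + q²Δλ²) = 6371·0.97194 = 6192 km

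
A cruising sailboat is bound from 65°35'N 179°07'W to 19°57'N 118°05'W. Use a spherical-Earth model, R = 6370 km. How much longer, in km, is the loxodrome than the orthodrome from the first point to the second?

168 km

Great circle: cos σ = sin φ₁ sin φ₂ + cos φ₁ cos φ₂ cos Δλ,  σ = 1.0485 rad → d_gc = 6679.0 km
Rhumb line: Δψ = -1.1754, q = Δφ/Δψ = 0.6776, d_rh = R√(Δφ²+q²Δλ²) = 6847.0 km
Excess = 6847.0 − 6679.0 = 168.0 ≈ 168 km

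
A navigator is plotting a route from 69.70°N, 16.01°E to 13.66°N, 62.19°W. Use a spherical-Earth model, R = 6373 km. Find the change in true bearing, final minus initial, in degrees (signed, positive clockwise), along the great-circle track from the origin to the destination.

-62.9°

Initial bearing θ₁ = atan2(sin Δλ cos φ₂, cos φ₁ sin φ₂ − sin φ₁ cos φ₂ cos Δλ) = 263.73°
Final bearing θ₂ = (initial bearing from the destination back to the start) + 180° = 200.79°
Δθ = θ₂ − θ₁ = -62.9°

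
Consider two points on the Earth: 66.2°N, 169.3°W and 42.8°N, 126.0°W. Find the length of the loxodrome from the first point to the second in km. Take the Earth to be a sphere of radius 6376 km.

Rhumb course C = atan2(Δλ, Δψ) with Δψ = ln[tan(π/4+φ₂/2)/tan(π/4+φ₁/2)] = -0.7291, Δλ = +0.7557 → C = 133.97°
d = R·|Δφ| / |cos C| = 6376·0.40841 / 0.69431 = 3750 km

3750 km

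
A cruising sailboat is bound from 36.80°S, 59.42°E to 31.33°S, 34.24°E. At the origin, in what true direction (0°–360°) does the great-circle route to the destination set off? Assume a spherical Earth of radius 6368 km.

277.3°

N = sin Δλ·cos φ₂ = -0.3634;  D = cos φ₁ sin φ₂ − sin φ₁ cos φ₂ cos Δλ = +0.0467
initial course = atan2(N, D) = 277.32°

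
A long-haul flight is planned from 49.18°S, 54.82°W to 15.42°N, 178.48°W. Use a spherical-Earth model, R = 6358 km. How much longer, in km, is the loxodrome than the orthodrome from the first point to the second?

516 km

Great circle: cos σ = sin φ₁ sin φ₂ + cos φ₁ cos φ₂ cos Δλ,  σ = 2.1537 rad → d_gc = 13693.5 km
Rhumb line: Δψ = +1.2610, q = Δφ/Δψ = 0.8941, d_rh = R√(Δφ²+q²Δλ²) = 14209.7 km
Excess = 14209.7 − 13693.5 = 516.2 ≈ 516 km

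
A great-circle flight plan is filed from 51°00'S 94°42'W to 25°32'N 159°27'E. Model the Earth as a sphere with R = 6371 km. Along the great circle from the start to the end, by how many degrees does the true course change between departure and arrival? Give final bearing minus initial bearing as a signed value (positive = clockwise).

At departure: θ₁ = atan2(sin Δλ cos φ₂, cos φ₁ sin φ₂ − sin φ₁ cos φ₂ cos Δλ) = 275.25°
At arrival: θ₂ = atan2(sin Δλ cos φ₁, −cos φ₂ sin φ₁ + sin φ₂ cos φ₁ cos Δλ) = 316.01°
Δθ = θ₂ − θ₁ = +40.8°

+40.8°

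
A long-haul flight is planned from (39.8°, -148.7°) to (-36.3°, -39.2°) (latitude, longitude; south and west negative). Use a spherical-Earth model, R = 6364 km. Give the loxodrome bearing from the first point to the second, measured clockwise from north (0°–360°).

127.0°

Δψ = ln[tan(π/4+φ₂/2)/tan(π/4+φ₁/2)] = -1.4391
Δλ = +1.9111 rad (taken the short way round)
course = atan2(Δλ, Δψ) = 126.98°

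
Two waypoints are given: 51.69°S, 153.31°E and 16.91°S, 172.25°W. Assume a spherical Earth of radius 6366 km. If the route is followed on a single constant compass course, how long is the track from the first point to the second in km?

Rhumb course C = atan2(Δλ, Δψ) with Δψ = ln[tan(π/4+φ₂/2)/tan(π/4+φ₁/2)] = +0.7579, Δλ = +0.6011 → C = 38.42°
d = R·|Δφ| / |cos C| = 6366·0.60703 / 0.78349 = 4932 km

4932 km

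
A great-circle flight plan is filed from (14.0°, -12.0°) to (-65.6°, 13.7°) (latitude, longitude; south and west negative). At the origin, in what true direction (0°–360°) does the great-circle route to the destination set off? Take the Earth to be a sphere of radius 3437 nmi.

N = sin Δλ·cos φ₂ = +0.1791;  D = cos φ₁ sin φ₂ − sin φ₁ cos φ₂ cos Δλ = -0.9737
initial course = atan2(N, D) = 169.57°

169.6°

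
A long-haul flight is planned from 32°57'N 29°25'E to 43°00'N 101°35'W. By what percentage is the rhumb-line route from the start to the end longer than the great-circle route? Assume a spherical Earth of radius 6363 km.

Great circle: σ = 1.6025 rad → d_gc = Rσ = 10196.6 km
Rhumb: Δφ = +0.1754, Δλ = -2.2864, Δψ = +0.2232, q = Δφ/Δψ = 0.7860 → d_rh = R√(Δφ²+q²Δλ²) = 11489.7 km
Excess = (11489.7 − 10196.6) / 10196.6 = 1293.1 / 10196.6 = 12.68% ≈ 12.7%

12.7%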